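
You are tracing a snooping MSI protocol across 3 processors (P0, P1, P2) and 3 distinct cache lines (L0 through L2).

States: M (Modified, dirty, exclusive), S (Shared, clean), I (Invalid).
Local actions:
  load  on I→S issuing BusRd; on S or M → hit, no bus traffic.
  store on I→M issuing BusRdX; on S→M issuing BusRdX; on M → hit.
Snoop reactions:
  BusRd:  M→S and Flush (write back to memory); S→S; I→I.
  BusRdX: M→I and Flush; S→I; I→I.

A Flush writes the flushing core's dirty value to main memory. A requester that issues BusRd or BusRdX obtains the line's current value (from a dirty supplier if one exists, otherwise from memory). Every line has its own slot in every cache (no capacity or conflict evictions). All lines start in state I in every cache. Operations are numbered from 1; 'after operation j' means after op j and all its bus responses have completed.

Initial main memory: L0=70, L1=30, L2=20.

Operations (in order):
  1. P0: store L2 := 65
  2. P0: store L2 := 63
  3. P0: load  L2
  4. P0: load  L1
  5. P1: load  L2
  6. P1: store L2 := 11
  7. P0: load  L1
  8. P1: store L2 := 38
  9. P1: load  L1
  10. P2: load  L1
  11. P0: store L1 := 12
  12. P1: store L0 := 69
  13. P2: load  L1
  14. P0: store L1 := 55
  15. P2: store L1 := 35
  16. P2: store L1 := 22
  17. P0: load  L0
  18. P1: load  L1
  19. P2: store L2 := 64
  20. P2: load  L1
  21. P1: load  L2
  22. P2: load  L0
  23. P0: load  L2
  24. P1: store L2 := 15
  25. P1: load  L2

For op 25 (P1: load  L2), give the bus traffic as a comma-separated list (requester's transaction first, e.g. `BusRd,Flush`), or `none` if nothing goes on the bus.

1. P0: store L2 := 65  bus=[BusRdX]  L2: P0=M P1=I P2=I  mem[L2]=20
2. P0: store L2 := 63  bus=[-]  L2: P0=M P1=I P2=I  mem[L2]=20
3. P0: load  L2  bus=[-]  L2: P0=M P1=I P2=I  mem[L2]=20
4. P0: load  L1  bus=[BusRd]  L1: P0=S P1=I P2=I  mem[L1]=30
5. P1: load  L2  bus=[BusRd,Flush]  L2: P0=S P1=S P2=I  mem[L2]=63
6. P1: store L2 := 11  bus=[BusRdX]  L2: P0=I P1=M P2=I  mem[L2]=63
7. P0: load  L1  bus=[-]  L1: P0=S P1=I P2=I  mem[L1]=30
8. P1: store L2 := 38  bus=[-]  L2: P0=I P1=M P2=I  mem[L2]=63
9. P1: load  L1  bus=[BusRd]  L1: P0=S P1=S P2=I  mem[L1]=30
10. P2: load  L1  bus=[BusRd]  L1: P0=S P1=S P2=S  mem[L1]=30
11. P0: store L1 := 12  bus=[BusRdX]  L1: P0=M P1=I P2=I  mem[L1]=30
12. P1: store L0 := 69  bus=[BusRdX]  L0: P0=I P1=M P2=I  mem[L0]=70
13. P2: load  L1  bus=[BusRd,Flush]  L1: P0=S P1=I P2=S  mem[L1]=12
14. P0: store L1 := 55  bus=[BusRdX]  L1: P0=M P1=I P2=I  mem[L1]=12
15. P2: store L1 := 35  bus=[BusRdX,Flush]  L1: P0=I P1=I P2=M  mem[L1]=55
16. P2: store L1 := 22  bus=[-]  L1: P0=I P1=I P2=M  mem[L1]=55
17. P0: load  L0  bus=[BusRd,Flush]  L0: P0=S P1=S P2=I  mem[L0]=69
18. P1: load  L1  bus=[BusRd,Flush]  L1: P0=I P1=S P2=S  mem[L1]=22
19. P2: store L2 := 64  bus=[BusRdX,Flush]  L2: P0=I P1=I P2=M  mem[L2]=38
20. P2: load  L1  bus=[-]  L1: P0=I P1=S P2=S  mem[L1]=22
21. P1: load  L2  bus=[BusRd,Flush]  L2: P0=I P1=S P2=S  mem[L2]=64
22. P2: load  L0  bus=[BusRd]  L0: P0=S P1=S P2=S  mem[L0]=69
23. P0: load  L2  bus=[BusRd]  L2: P0=S P1=S P2=S  mem[L2]=64
24. P1: store L2 := 15  bus=[BusRdX]  L2: P0=I P1=M P2=I  mem[L2]=64
25. P1: load  L2  bus=[-]  L2: P0=I P1=M P2=I  mem[L2]=64

bus = none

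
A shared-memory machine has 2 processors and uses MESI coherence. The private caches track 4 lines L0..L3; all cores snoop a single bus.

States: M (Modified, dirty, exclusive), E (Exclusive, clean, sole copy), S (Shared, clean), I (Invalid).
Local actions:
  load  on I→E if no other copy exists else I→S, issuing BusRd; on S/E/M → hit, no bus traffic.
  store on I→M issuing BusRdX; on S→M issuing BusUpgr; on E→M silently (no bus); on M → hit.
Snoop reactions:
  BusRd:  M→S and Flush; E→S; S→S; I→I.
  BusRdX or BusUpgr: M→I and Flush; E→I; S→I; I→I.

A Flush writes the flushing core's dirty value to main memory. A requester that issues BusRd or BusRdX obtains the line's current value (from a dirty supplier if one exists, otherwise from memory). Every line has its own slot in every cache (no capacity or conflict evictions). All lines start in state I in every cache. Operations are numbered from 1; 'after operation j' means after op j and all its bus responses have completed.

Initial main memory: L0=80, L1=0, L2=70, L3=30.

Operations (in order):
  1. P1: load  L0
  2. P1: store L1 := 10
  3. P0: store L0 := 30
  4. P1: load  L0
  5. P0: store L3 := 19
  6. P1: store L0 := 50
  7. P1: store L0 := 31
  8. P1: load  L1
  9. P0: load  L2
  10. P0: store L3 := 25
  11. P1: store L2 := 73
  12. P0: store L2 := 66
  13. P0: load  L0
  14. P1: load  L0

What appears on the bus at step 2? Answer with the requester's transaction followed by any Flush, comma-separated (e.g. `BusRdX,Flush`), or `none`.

bus = BusRdX

[1] P1: load  L0 | P0:I, P1:E(80) | bus: BusRd
[2] P1: store L1 := 10 | P0:I, P1:M(10) | bus: BusRdX
[3] P0: store L0 := 30 | P0:M(30), P1:I | bus: BusRdX
[4] P1: load  L0 | P0:S(30), P1:S(30) | bus: BusRd,Flush
[5] P0: store L3 := 19 | P0:M(19), P1:I | bus: BusRdX
[6] P1: store L0 := 50 | P0:I, P1:M(50) | bus: BusUpgr
[7] P1: store L0 := 31 | P0:I, P1:M(31) | bus: none
[8] P1: load  L1 | P0:I, P1:M(10) | bus: none
[9] P0: load  L2 | P0:E(70), P1:I | bus: BusRd
[10] P0: store L3 := 25 | P0:M(25), P1:I | bus: none
[11] P1: store L2 := 73 | P0:I, P1:M(73) | bus: BusRdX
[12] P0: store L2 := 66 | P0:M(66), P1:I | bus: BusRdX,Flush
[13] P0: load  L0 | P0:S(31), P1:S(31) | bus: BusRd,Flush
[14] P1: load  L0 | P0:S(31), P1:S(31) | bus: none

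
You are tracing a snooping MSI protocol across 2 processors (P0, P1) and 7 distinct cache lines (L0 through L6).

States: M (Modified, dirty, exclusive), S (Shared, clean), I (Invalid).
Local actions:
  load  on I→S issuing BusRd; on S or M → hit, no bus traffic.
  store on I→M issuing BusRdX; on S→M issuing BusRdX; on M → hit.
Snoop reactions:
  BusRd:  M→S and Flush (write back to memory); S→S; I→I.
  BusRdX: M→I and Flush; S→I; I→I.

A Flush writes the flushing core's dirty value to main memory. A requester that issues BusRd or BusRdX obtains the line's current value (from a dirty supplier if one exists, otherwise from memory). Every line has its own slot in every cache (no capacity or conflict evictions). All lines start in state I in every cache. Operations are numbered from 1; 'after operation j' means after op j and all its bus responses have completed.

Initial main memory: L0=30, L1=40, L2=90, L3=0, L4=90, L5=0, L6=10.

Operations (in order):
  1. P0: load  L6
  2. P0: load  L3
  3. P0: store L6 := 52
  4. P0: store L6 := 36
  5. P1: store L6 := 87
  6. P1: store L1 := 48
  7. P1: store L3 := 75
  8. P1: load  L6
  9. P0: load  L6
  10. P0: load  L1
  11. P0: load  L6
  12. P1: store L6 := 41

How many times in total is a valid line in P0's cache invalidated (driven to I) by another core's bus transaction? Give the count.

step 1: P0: load  L6  ⟶  SI  (L6)  txn=BusRd  M[L6]=10
step 2: P0: load  L3  ⟶  SI  (L3)  txn=BusRd  M[L3]=0
step 3: P0: store L6 := 52  ⟶  MI  (L6)  txn=BusRdX  M[L6]=10
step 4: P0: store L6 := 36  ⟶  MI  (L6)  txn=∅  M[L6]=10
step 5: P1: store L6 := 87  ⟶  IM  (L6)  txn=BusRdX+Flush  M[L6]=36
step 6: P1: store L1 := 48  ⟶  IM  (L1)  txn=BusRdX  M[L1]=40
step 7: P1: store L3 := 75  ⟶  IM  (L3)  txn=BusRdX  M[L3]=0
step 8: P1: load  L6  ⟶  IM  (L6)  txn=∅  M[L6]=36
step 9: P0: load  L6  ⟶  SS  (L6)  txn=BusRd+Flush  M[L6]=87
step 10: P0: load  L1  ⟶  SS  (L1)  txn=BusRd+Flush  M[L1]=48
step 11: P0: load  L6  ⟶  SS  (L6)  txn=∅  M[L6]=87
step 12: P1: store L6 := 41  ⟶  IM  (L6)  txn=BusRdX  M[L6]=87

invalidations = 3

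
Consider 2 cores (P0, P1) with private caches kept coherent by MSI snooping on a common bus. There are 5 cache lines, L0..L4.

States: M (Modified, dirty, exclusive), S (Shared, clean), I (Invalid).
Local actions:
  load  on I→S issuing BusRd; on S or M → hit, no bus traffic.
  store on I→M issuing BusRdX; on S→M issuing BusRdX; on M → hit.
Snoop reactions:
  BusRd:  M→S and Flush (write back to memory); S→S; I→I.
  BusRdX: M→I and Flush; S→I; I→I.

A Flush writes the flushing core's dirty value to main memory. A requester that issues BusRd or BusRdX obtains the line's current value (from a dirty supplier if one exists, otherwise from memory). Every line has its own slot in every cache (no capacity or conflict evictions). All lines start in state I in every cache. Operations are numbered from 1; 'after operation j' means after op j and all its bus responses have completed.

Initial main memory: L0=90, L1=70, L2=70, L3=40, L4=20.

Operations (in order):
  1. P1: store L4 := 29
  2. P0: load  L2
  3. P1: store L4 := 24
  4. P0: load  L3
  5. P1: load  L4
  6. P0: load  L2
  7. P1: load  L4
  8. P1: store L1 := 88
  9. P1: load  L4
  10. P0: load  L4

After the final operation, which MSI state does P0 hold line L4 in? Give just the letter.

state = S

[1] P1: store L4 := 29 | P0:I, P1:M(29) | bus: BusRdX
[2] P0: load  L2 | P0:S(70), P1:I | bus: BusRd
[3] P1: store L4 := 24 | P0:I, P1:M(24) | bus: none
[4] P0: load  L3 | P0:S(40), P1:I | bus: BusRd
[5] P1: load  L4 | P0:I, P1:M(24) | bus: none
[6] P0: load  L2 | P0:S(70), P1:I | bus: none
[7] P1: load  L4 | P0:I, P1:M(24) | bus: none
[8] P1: store L1 := 88 | P0:I, P1:M(88) | bus: BusRdX
[9] P1: load  L4 | P0:I, P1:M(24) | bus: none
[10] P0: load  L4 | P0:S(24), P1:S(24) | bus: BusRd,Flush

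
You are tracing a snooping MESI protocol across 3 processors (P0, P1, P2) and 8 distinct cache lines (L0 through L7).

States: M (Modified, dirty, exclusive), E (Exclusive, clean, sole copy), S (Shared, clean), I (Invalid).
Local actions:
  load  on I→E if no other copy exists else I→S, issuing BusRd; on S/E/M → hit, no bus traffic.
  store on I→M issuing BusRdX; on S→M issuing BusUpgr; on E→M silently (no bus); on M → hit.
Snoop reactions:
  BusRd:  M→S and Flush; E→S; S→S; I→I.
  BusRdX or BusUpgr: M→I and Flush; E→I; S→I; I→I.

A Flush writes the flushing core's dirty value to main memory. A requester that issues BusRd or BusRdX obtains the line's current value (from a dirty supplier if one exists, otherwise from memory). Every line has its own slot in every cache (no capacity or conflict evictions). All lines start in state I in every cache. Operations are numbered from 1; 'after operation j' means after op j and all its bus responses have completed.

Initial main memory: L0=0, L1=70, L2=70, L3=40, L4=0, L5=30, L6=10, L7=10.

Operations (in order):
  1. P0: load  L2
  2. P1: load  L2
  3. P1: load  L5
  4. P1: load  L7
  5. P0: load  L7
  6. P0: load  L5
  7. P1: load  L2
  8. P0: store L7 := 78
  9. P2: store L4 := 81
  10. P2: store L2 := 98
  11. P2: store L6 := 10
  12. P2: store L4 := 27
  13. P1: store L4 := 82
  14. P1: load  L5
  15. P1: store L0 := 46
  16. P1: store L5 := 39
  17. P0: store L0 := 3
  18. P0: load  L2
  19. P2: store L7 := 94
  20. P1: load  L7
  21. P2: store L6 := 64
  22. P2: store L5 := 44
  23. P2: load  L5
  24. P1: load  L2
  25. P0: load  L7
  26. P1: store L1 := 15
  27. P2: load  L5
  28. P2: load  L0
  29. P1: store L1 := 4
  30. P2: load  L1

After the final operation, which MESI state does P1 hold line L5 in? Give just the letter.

1. P0: load  L2  bus=[BusRd]  L2: P0=E P1=I P2=I  mem[L2]=70
2. P1: load  L2  bus=[BusRd]  L2: P0=S P1=S P2=I  mem[L2]=70
3. P1: load  L5  bus=[BusRd]  L5: P0=I P1=E P2=I  mem[L5]=30
4. P1: load  L7  bus=[BusRd]  L7: P0=I P1=E P2=I  mem[L7]=10
5. P0: load  L7  bus=[BusRd]  L7: P0=S P1=S P2=I  mem[L7]=10
6. P0: load  L5  bus=[BusRd]  L5: P0=S P1=S P2=I  mem[L5]=30
7. P1: load  L2  bus=[-]  L2: P0=S P1=S P2=I  mem[L2]=70
8. P0: store L7 := 78  bus=[BusUpgr]  L7: P0=M P1=I P2=I  mem[L7]=10
9. P2: store L4 := 81  bus=[BusRdX]  L4: P0=I P1=I P2=M  mem[L4]=0
10. P2: store L2 := 98  bus=[BusRdX]  L2: P0=I P1=I P2=M  mem[L2]=70
11. P2: store L6 := 10  bus=[BusRdX]  L6: P0=I P1=I P2=M  mem[L6]=10
12. P2: store L4 := 27  bus=[-]  L4: P0=I P1=I P2=M  mem[L4]=0
13. P1: store L4 := 82  bus=[BusRdX,Flush]  L4: P0=I P1=M P2=I  mem[L4]=27
14. P1: load  L5  bus=[-]  L5: P0=S P1=S P2=I  mem[L5]=30
15. P1: store L0 := 46  bus=[BusRdX]  L0: P0=I P1=M P2=I  mem[L0]=0
16. P1: store L5 := 39  bus=[BusUpgr]  L5: P0=I P1=M P2=I  mem[L5]=30
17. P0: store L0 := 3  bus=[BusRdX,Flush]  L0: P0=M P1=I P2=I  mem[L0]=46
18. P0: load  L2  bus=[BusRd,Flush]  L2: P0=S P1=I P2=S  mem[L2]=98
19. P2: store L7 := 94  bus=[BusRdX,Flush]  L7: P0=I P1=I P2=M  mem[L7]=78
20. P1: load  L7  bus=[BusRd,Flush]  L7: P0=I P1=S P2=S  mem[L7]=94
21. P2: store L6 := 64  bus=[-]  L6: P0=I P1=I P2=M  mem[L6]=10
22. P2: store L5 := 44  bus=[BusRdX,Flush]  L5: P0=I P1=I P2=M  mem[L5]=39
23. P2: load  L5  bus=[-]  L5: P0=I P1=I P2=M  mem[L5]=39
24. P1: load  L2  bus=[BusRd]  L2: P0=S P1=S P2=S  mem[L2]=98
25. P0: load  L7  bus=[BusRd]  L7: P0=S P1=S P2=S  mem[L7]=94
26. P1: store L1 := 15  bus=[BusRdX]  L1: P0=I P1=M P2=I  mem[L1]=70
27. P2: load  L5  bus=[-]  L5: P0=I P1=I P2=M  mem[L5]=39
28. P2: load  L0  bus=[BusRd,Flush]  L0: P0=S P1=I P2=S  mem[L0]=3
29. P1: store L1 := 4  bus=[-]  L1: P0=I P1=M P2=I  mem[L1]=70
30. P2: load  L1  bus=[BusRd,Flush]  L1: P0=I P1=S P2=S  mem[L1]=4

state = I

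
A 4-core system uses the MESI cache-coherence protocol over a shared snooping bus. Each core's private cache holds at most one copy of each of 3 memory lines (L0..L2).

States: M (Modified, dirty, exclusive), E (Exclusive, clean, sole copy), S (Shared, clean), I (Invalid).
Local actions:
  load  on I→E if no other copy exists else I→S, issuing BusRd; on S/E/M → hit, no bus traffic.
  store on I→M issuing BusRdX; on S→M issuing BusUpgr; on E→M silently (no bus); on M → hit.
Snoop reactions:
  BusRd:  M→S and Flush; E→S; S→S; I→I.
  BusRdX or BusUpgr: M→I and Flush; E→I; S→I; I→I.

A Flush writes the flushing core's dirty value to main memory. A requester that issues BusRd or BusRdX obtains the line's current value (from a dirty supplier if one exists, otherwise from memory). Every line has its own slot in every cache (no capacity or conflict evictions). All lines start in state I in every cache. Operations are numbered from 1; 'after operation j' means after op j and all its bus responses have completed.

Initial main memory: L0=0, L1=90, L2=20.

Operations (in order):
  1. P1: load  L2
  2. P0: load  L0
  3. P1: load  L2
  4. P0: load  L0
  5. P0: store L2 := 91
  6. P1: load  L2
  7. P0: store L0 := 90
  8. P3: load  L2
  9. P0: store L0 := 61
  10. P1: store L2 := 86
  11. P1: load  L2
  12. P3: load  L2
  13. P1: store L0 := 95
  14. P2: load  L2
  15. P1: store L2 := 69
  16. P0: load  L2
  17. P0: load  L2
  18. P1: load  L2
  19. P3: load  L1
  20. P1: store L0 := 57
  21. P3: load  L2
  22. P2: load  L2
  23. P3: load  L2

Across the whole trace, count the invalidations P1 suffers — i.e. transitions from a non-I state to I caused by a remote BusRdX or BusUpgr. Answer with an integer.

invalidations = 1

  op1 P1: load  L2 → I/E/I/I on L2; bus BusRd; mem=20
  op2 P0: load  L0 → E/I/I/I on L0; bus BusRd; mem=0
  op3 P1: load  L2 → I/E/I/I on L2; bus (none); mem=20
  op4 P0: load  L0 → E/I/I/I on L0; bus (none); mem=0
  op5 P0: store L2 := 91 → M/I/I/I on L2; bus BusRdX; mem=20
  op6 P1: load  L2 → S/S/I/I on L2; bus BusRd Flush; mem=91
  op7 P0: store L0 := 90 → M/I/I/I on L0; bus (none); mem=0
  op8 P3: load  L2 → S/S/I/S on L2; bus BusRd; mem=91
  op9 P0: store L0 := 61 → M/I/I/I on L0; bus (none); mem=0
  op10 P1: store L2 := 86 → I/M/I/I on L2; bus BusUpgr; mem=91
  op11 P1: load  L2 → I/M/I/I on L2; bus (none); mem=91
  op12 P3: load  L2 → I/S/I/S on L2; bus BusRd Flush; mem=86
  op13 P1: store L0 := 95 → I/M/I/I on L0; bus BusRdX Flush; mem=61
  op14 P2: load  L2 → I/S/S/S on L2; bus BusRd; mem=86
  op15 P1: store L2 := 69 → I/M/I/I on L2; bus BusUpgr; mem=86
  op16 P0: load  L2 → S/S/I/I on L2; bus BusRd Flush; mem=69
  op17 P0: load  L2 → S/S/I/I on L2; bus (none); mem=69
  op18 P1: load  L2 → S/S/I/I on L2; bus (none); mem=69
  op19 P3: load  L1 → I/I/I/E on L1; bus BusRd; mem=90
  op20 P1: store L0 := 57 → I/M/I/I on L0; bus (none); mem=61
  op21 P3: load  L2 → S/S/I/S on L2; bus BusRd; mem=69
  op22 P2: load  L2 → S/S/S/S on L2; bus BusRd; mem=69
  op23 P3: load  L2 → S/S/S/S on L2; bus (none); mem=69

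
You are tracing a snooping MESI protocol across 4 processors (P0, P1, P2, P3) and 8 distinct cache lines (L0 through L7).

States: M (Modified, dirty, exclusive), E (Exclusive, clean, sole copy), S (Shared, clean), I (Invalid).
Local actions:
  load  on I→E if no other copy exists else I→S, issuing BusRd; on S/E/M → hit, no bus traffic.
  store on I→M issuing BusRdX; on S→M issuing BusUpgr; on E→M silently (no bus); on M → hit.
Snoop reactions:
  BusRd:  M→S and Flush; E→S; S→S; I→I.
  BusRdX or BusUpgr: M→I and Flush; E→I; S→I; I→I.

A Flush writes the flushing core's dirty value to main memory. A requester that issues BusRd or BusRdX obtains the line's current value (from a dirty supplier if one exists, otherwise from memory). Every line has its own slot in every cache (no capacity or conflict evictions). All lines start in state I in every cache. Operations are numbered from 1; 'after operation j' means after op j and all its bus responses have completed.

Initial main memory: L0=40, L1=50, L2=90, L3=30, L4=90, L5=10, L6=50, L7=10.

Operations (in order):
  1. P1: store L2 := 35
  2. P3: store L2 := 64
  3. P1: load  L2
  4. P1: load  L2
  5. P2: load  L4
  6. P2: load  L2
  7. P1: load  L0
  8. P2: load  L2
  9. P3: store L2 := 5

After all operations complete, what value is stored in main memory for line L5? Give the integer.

  op1 P1: store L2 := 35 → I/M/I/I on L2; bus BusRdX; mem=90
  op2 P3: store L2 := 64 → I/I/I/M on L2; bus BusRdX Flush; mem=35
  op3 P1: load  L2 → I/S/I/S on L2; bus BusRd Flush; mem=64
  op4 P1: load  L2 → I/S/I/S on L2; bus (none); mem=64
  op5 P2: load  L4 → I/I/E/I on L4; bus BusRd; mem=90
  op6 P2: load  L2 → I/S/S/S on L2; bus BusRd; mem=64
  op7 P1: load  L0 → I/E/I/I on L0; bus BusRd; mem=40
  op8 P2: load  L2 → I/S/S/S on L2; bus (none); mem=64
  op9 P3: store L2 := 5 → I/I/I/M on L2; bus BusUpgr; mem=64

memory[L5] = 10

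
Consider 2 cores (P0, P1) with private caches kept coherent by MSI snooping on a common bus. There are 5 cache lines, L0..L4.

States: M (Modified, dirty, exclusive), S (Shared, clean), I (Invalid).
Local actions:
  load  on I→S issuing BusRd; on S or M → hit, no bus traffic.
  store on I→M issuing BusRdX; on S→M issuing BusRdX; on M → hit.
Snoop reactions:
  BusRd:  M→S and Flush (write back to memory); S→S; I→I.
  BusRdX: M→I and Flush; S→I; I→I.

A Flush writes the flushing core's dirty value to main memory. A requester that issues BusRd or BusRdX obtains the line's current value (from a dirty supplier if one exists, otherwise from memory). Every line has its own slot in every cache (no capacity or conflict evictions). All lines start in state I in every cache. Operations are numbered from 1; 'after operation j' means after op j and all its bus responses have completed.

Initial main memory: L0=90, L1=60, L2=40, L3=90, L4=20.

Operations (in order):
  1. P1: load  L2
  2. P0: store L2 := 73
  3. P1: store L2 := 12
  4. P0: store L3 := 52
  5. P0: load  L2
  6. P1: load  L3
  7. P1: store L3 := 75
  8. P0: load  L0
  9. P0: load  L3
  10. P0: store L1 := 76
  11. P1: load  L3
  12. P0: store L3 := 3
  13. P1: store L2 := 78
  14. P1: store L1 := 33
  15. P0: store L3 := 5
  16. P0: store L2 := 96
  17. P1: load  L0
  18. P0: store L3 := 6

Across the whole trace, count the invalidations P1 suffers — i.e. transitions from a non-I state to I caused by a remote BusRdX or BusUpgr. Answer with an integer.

invalidations = 3

1. P1: load  L2  bus=[BusRd]  L2: P0=I P1=S  mem[L2]=40
2. P0: store L2 := 73  bus=[BusRdX]  L2: P0=M P1=I  mem[L2]=40
3. P1: store L2 := 12  bus=[BusRdX,Flush]  L2: P0=I P1=M  mem[L2]=73
4. P0: store L3 := 52  bus=[BusRdX]  L3: P0=M P1=I  mem[L3]=90
5. P0: load  L2  bus=[BusRd,Flush]  L2: P0=S P1=S  mem[L2]=12
6. P1: load  L3  bus=[BusRd,Flush]  L3: P0=S P1=S  mem[L3]=52
7. P1: store L3 := 75  bus=[BusRdX]  L3: P0=I P1=M  mem[L3]=52
8. P0: load  L0  bus=[BusRd]  L0: P0=S P1=I  mem[L0]=90
9. P0: load  L3  bus=[BusRd,Flush]  L3: P0=S P1=S  mem[L3]=75
10. P0: store L1 := 76  bus=[BusRdX]  L1: P0=M P1=I  mem[L1]=60
11. P1: load  L3  bus=[-]  L3: P0=S P1=S  mem[L3]=75
12. P0: store L3 := 3  bus=[BusRdX]  L3: P0=M P1=I  mem[L3]=75
13. P1: store L2 := 78  bus=[BusRdX]  L2: P0=I P1=M  mem[L2]=12
14. P1: store L1 := 33  bus=[BusRdX,Flush]  L1: P0=I P1=M  mem[L1]=76
15. P0: store L3 := 5  bus=[-]  L3: P0=M P1=I  mem[L3]=75
16. P0: store L2 := 96  bus=[BusRdX,Flush]  L2: P0=M P1=I  mem[L2]=78
17. P1: load  L0  bus=[BusRd]  L0: P0=S P1=S  mem[L0]=90
18. P0: store L3 := 6  bus=[-]  L3: P0=M P1=I  mem[L3]=75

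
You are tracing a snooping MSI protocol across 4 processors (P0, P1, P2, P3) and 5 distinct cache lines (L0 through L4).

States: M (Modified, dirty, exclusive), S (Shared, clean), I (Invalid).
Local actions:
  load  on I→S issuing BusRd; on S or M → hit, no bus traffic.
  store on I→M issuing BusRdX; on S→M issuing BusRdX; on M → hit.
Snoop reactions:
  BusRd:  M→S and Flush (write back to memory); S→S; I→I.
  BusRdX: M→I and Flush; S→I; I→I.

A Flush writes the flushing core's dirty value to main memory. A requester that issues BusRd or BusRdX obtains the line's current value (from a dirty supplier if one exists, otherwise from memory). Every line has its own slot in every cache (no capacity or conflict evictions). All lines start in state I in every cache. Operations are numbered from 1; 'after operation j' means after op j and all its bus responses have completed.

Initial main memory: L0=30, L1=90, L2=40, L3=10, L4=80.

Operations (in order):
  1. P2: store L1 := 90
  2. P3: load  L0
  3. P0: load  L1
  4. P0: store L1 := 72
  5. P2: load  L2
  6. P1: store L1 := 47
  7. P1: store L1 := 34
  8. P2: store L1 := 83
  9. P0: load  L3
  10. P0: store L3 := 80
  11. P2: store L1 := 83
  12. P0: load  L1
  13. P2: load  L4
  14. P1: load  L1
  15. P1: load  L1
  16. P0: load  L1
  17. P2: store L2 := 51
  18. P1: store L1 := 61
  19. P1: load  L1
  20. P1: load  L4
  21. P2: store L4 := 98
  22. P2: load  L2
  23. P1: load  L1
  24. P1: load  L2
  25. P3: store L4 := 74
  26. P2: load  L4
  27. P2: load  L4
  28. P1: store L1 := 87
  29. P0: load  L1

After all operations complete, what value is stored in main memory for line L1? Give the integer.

memory[L1] = 87

  op1 P2: store L1 := 90 → I/I/M/I on L1; bus BusRdX; mem=90
  op2 P3: load  L0 → I/I/I/S on L0; bus BusRd; mem=30
  op3 P0: load  L1 → S/I/S/I on L1; bus BusRd Flush; mem=90
  op4 P0: store L1 := 72 → M/I/I/I on L1; bus BusRdX; mem=90
  op5 P2: load  L2 → I/I/S/I on L2; bus BusRd; mem=40
  op6 P1: store L1 := 47 → I/M/I/I on L1; bus BusRdX Flush; mem=72
  op7 P1: store L1 := 34 → I/M/I/I on L1; bus (none); mem=72
  op8 P2: store L1 := 83 → I/I/M/I on L1; bus BusRdX Flush; mem=34
  op9 P0: load  L3 → S/I/I/I on L3; bus BusRd; mem=10
  op10 P0: store L3 := 80 → M/I/I/I on L3; bus BusRdX; mem=10
  op11 P2: store L1 := 83 → I/I/M/I on L1; bus (none); mem=34
  op12 P0: load  L1 → S/I/S/I on L1; bus BusRd Flush; mem=83
  op13 P2: load  L4 → I/I/S/I on L4; bus BusRd; mem=80
  op14 P1: load  L1 → S/S/S/I on L1; bus BusRd; mem=83
  op15 P1: load  L1 → S/S/S/I on L1; bus (none); mem=83
  op16 P0: load  L1 → S/S/S/I on L1; bus (none); mem=83
  op17 P2: store L2 := 51 → I/I/M/I on L2; bus BusRdX; mem=40
  op18 P1: store L1 := 61 → I/M/I/I on L1; bus BusRdX; mem=83
  op19 P1: load  L1 → I/M/I/I on L1; bus (none); mem=83
  op20 P1: load  L4 → I/S/S/I on L4; bus BusRd; mem=80
  op21 P2: store L4 := 98 → I/I/M/I on L4; bus BusRdX; mem=80
  op22 P2: load  L2 → I/I/M/I on L2; bus (none); mem=40
  op23 P1: load  L1 → I/M/I/I on L1; bus (none); mem=83
  op24 P1: load  L2 → I/S/S/I on L2; bus BusRd Flush; mem=51
  op25 P3: store L4 := 74 → I/I/I/M on L4; bus BusRdX Flush; mem=98
  op26 P2: load  L4 → I/I/S/S on L4; bus BusRd Flush; mem=74
  op27 P2: load  L4 → I/I/S/S on L4; bus (none); mem=74
  op28 P1: store L1 := 87 → I/M/I/I on L1; bus (none); mem=83
  op29 P0: load  L1 → S/S/I/I on L1; bus BusRd Flush; mem=87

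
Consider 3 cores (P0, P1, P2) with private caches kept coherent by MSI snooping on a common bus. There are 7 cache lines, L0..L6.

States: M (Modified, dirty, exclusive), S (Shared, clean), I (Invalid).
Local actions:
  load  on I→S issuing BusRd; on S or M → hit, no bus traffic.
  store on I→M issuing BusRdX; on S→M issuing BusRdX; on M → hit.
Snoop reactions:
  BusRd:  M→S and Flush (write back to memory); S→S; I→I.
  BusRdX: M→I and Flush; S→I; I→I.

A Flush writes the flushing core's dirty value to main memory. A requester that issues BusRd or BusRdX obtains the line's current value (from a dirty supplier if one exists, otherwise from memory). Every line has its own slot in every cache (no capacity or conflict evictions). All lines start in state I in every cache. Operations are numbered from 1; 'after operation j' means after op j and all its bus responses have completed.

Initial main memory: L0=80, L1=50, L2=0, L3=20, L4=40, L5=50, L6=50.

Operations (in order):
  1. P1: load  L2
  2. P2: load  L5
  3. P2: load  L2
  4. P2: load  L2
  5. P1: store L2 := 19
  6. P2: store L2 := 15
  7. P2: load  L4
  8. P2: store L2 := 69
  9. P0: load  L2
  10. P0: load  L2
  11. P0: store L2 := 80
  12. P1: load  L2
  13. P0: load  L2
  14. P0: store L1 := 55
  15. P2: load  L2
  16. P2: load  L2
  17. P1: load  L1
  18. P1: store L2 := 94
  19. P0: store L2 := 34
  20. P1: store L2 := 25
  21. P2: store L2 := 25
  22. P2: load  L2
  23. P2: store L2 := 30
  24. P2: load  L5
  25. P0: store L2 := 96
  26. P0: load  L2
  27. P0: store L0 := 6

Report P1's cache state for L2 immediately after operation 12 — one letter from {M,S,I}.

state = S

1. P1: load  L2  bus=[BusRd]  L2: P0=I P1=S P2=I  mem[L2]=0
2. P2: load  L5  bus=[BusRd]  L5: P0=I P1=I P2=S  mem[L5]=50
3. P2: load  L2  bus=[BusRd]  L2: P0=I P1=S P2=S  mem[L2]=0
4. P2: load  L2  bus=[-]  L2: P0=I P1=S P2=S  mem[L2]=0
5. P1: store L2 := 19  bus=[BusRdX]  L2: P0=I P1=M P2=I  mem[L2]=0
6. P2: store L2 := 15  bus=[BusRdX,Flush]  L2: P0=I P1=I P2=M  mem[L2]=19
7. P2: load  L4  bus=[BusRd]  L4: P0=I P1=I P2=S  mem[L4]=40
8. P2: store L2 := 69  bus=[-]  L2: P0=I P1=I P2=M  mem[L2]=19
9. P0: load  L2  bus=[BusRd,Flush]  L2: P0=S P1=I P2=S  mem[L2]=69
10. P0: load  L2  bus=[-]  L2: P0=S P1=I P2=S  mem[L2]=69
11. P0: store L2 := 80  bus=[BusRdX]  L2: P0=M P1=I P2=I  mem[L2]=69
12. P1: load  L2  bus=[BusRd,Flush]  L2: P0=S P1=S P2=I  mem[L2]=80
13. P0: load  L2  bus=[-]  L2: P0=S P1=S P2=I  mem[L2]=80
14. P0: store L1 := 55  bus=[BusRdX]  L1: P0=M P1=I P2=I  mem[L1]=50
15. P2: load  L2  bus=[BusRd]  L2: P0=S P1=S P2=S  mem[L2]=80
16. P2: load  L2  bus=[-]  L2: P0=S P1=S P2=S  mem[L2]=80
17. P1: load  L1  bus=[BusRd,Flush]  L1: P0=S P1=S P2=I  mem[L1]=55
18. P1: store L2 := 94  bus=[BusRdX]  L2: P0=I P1=M P2=I  mem[L2]=80
19. P0: store L2 := 34  bus=[BusRdX,Flush]  L2: P0=M P1=I P2=I  mem[L2]=94
20. P1: store L2 := 25  bus=[BusRdX,Flush]  L2: P0=I P1=M P2=I  mem[L2]=34
21. P2: store L2 := 25  bus=[BusRdX,Flush]  L2: P0=I P1=I P2=M  mem[L2]=25
22. P2: load  L2  bus=[-]  L2: P0=I P1=I P2=M  mem[L2]=25
23. P2: store L2 := 30  bus=[-]  L2: P0=I P1=I P2=M  mem[L2]=25
24. P2: load  L5  bus=[-]  L5: P0=I P1=I P2=S  mem[L5]=50
25. P0: store L2 := 96  bus=[BusRdX,Flush]  L2: P0=M P1=I P2=I  mem[L2]=30
26. P0: load  L2  bus=[-]  L2: P0=M P1=I P2=I  mem[L2]=30
27. P0: store L0 := 6  bus=[BusRdX]  L0: P0=M P1=I P2=I  mem[L0]=80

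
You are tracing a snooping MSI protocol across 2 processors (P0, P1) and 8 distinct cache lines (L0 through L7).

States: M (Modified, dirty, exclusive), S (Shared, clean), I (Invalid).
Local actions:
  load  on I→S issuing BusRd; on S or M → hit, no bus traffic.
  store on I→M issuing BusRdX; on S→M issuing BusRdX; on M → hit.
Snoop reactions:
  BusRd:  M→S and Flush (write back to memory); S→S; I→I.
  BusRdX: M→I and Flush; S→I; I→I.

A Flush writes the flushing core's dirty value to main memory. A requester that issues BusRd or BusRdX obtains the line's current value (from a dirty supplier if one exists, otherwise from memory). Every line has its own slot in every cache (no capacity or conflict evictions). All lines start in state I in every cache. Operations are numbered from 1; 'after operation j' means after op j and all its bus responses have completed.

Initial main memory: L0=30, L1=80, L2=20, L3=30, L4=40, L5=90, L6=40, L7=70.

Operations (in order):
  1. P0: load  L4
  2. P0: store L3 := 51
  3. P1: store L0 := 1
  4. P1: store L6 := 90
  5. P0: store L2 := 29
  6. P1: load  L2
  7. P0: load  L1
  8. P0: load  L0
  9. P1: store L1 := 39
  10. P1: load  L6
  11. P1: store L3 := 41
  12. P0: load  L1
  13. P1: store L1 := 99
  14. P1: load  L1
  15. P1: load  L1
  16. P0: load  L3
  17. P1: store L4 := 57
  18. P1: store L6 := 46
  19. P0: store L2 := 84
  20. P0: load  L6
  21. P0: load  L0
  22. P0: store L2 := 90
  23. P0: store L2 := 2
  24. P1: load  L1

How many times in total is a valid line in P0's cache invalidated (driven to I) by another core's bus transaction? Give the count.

invalidations = 4

1. P0: load  L4  bus=[BusRd]  L4: P0=S P1=I  mem[L4]=40
2. P0: store L3 := 51  bus=[BusRdX]  L3: P0=M P1=I  mem[L3]=30
3. P1: store L0 := 1  bus=[BusRdX]  L0: P0=I P1=M  mem[L0]=30
4. P1: store L6 := 90  bus=[BusRdX]  L6: P0=I P1=M  mem[L6]=40
5. P0: store L2 := 29  bus=[BusRdX]  L2: P0=M P1=I  mem[L2]=20
6. P1: load  L2  bus=[BusRd,Flush]  L2: P0=S P1=S  mem[L2]=29
7. P0: load  L1  bus=[BusRd]  L1: P0=S P1=I  mem[L1]=80
8. P0: load  L0  bus=[BusRd,Flush]  L0: P0=S P1=S  mem[L0]=1
9. P1: store L1 := 39  bus=[BusRdX]  L1: P0=I P1=M  mem[L1]=80
10. P1: load  L6  bus=[-]  L6: P0=I P1=M  mem[L6]=40
11. P1: store L3 := 41  bus=[BusRdX,Flush]  L3: P0=I P1=M  mem[L3]=51
12. P0: load  L1  bus=[BusRd,Flush]  L1: P0=S P1=S  mem[L1]=39
13. P1: store L1 := 99  bus=[BusRdX]  L1: P0=I P1=M  mem[L1]=39
14. P1: load  L1  bus=[-]  L1: P0=I P1=M  mem[L1]=39
15. P1: load  L1  bus=[-]  L1: P0=I P1=M  mem[L1]=39
16. P0: load  L3  bus=[BusRd,Flush]  L3: P0=S P1=S  mem[L3]=41
17. P1: store L4 := 57  bus=[BusRdX]  L4: P0=I P1=M  mem[L4]=40
18. P1: store L6 := 46  bus=[-]  L6: P0=I P1=M  mem[L6]=40
19. P0: store L2 := 84  bus=[BusRdX]  L2: P0=M P1=I  mem[L2]=29
20. P0: load  L6  bus=[BusRd,Flush]  L6: P0=S P1=S  mem[L6]=46
21. P0: load  L0  bus=[-]  L0: P0=S P1=S  mem[L0]=1
22. P0: store L2 := 90  bus=[-]  L2: P0=M P1=I  mem[L2]=29
23. P0: store L2 := 2  bus=[-]  L2: P0=M P1=I  mem[L2]=29
24. P1: load  L1  bus=[-]  L1: P0=I P1=M  mem[L1]=39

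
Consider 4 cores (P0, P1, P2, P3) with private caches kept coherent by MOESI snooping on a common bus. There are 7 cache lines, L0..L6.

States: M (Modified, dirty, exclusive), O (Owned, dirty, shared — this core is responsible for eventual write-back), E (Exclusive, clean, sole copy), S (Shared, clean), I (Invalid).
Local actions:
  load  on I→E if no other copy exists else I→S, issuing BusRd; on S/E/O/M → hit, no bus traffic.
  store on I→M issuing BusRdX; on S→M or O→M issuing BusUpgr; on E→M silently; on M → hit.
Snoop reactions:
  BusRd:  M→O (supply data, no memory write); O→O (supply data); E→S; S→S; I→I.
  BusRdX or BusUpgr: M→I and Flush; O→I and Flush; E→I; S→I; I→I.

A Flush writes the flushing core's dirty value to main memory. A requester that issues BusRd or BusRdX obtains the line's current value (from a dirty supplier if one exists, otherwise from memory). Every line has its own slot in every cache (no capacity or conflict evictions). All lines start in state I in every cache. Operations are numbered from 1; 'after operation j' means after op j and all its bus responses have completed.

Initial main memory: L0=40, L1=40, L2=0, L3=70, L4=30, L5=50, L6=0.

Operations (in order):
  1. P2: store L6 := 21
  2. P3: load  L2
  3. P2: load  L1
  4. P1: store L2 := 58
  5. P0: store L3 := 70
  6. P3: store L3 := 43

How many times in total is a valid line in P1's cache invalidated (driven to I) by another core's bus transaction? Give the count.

step 1: P2: store L6 := 21  ⟶  IIMI  (L6)  txn=BusRdX  M[L6]=0
step 2: P3: load  L2  ⟶  IIIE  (L2)  txn=BusRd  M[L2]=0
step 3: P2: load  L1  ⟶  IIEI  (L1)  txn=BusRd  M[L1]=40
step 4: P1: store L2 := 58  ⟶  IMII  (L2)  txn=BusRdX  M[L2]=0
step 5: P0: store L3 := 70  ⟶  MIII  (L3)  txn=BusRdX  M[L3]=70
step 6: P3: store L3 := 43  ⟶  IIIM  (L3)  txn=BusRdX+Flush  M[L3]=70

invalidations = 0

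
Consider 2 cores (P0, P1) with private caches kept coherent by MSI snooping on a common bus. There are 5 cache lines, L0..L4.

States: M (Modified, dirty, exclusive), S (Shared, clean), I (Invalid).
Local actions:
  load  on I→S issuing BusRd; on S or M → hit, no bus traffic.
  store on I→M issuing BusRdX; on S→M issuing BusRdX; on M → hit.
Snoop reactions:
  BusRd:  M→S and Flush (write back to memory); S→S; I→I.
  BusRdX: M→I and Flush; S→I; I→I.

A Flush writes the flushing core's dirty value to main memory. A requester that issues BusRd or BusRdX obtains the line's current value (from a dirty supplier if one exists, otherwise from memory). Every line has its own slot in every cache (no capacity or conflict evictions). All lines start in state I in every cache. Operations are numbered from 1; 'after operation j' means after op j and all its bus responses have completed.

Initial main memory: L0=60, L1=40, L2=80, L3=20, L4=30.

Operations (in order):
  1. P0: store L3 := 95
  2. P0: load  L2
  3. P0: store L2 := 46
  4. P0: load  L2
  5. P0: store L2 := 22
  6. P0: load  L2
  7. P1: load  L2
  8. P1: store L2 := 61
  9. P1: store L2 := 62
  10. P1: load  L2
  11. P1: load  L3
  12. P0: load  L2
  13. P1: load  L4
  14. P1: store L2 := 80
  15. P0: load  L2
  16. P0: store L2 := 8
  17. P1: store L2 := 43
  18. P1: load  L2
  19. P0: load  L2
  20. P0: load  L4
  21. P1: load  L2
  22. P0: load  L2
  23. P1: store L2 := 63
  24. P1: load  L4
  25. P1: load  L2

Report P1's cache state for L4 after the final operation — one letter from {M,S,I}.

state = S

[1] P0: store L3 := 95 | P0:M(95), P1:I | bus: BusRdX
[2] P0: load  L2 | P0:S(80), P1:I | bus: BusRd
[3] P0: store L2 := 46 | P0:M(46), P1:I | bus: BusRdX
[4] P0: load  L2 | P0:M(46), P1:I | bus: none
[5] P0: store L2 := 22 | P0:M(22), P1:I | bus: none
[6] P0: load  L2 | P0:M(22), P1:I | bus: none
[7] P1: load  L2 | P0:S(22), P1:S(22) | bus: BusRd,Flush
[8] P1: store L2 := 61 | P0:I, P1:M(61) | bus: BusRdX
[9] P1: store L2 := 62 | P0:I, P1:M(62) | bus: none
[10] P1: load  L2 | P0:I, P1:M(62) | bus: none
[11] P1: load  L3 | P0:S(95), P1:S(95) | bus: BusRd,Flush
[12] P0: load  L2 | P0:S(62), P1:S(62) | bus: BusRd,Flush
[13] P1: load  L4 | P0:I, P1:S(30) | bus: BusRd
[14] P1: store L2 := 80 | P0:I, P1:M(80) | bus: BusRdX
[15] P0: load  L2 | P0:S(80), P1:S(80) | bus: BusRd,Flush
[16] P0: store L2 := 8 | P0:M(8), P1:I | bus: BusRdX
[17] P1: store L2 := 43 | P0:I, P1:M(43) | bus: BusRdX,Flush
[18] P1: load  L2 | P0:I, P1:M(43) | bus: none
[19] P0: load  L2 | P0:S(43), P1:S(43) | bus: BusRd,Flush
[20] P0: load  L4 | P0:S(30), P1:S(30) | bus: BusRd
[21] P1: load  L2 | P0:S(43), P1:S(43) | bus: none
[22] P0: load  L2 | P0:S(43), P1:S(43) | bus: none
[23] P1: store L2 := 63 | P0:I, P1:M(63) | bus: BusRdX
[24] P1: load  L4 | P0:S(30), P1:S(30) | bus: none
[25] P1: load  L2 | P0:I, P1:M(63) | bus: none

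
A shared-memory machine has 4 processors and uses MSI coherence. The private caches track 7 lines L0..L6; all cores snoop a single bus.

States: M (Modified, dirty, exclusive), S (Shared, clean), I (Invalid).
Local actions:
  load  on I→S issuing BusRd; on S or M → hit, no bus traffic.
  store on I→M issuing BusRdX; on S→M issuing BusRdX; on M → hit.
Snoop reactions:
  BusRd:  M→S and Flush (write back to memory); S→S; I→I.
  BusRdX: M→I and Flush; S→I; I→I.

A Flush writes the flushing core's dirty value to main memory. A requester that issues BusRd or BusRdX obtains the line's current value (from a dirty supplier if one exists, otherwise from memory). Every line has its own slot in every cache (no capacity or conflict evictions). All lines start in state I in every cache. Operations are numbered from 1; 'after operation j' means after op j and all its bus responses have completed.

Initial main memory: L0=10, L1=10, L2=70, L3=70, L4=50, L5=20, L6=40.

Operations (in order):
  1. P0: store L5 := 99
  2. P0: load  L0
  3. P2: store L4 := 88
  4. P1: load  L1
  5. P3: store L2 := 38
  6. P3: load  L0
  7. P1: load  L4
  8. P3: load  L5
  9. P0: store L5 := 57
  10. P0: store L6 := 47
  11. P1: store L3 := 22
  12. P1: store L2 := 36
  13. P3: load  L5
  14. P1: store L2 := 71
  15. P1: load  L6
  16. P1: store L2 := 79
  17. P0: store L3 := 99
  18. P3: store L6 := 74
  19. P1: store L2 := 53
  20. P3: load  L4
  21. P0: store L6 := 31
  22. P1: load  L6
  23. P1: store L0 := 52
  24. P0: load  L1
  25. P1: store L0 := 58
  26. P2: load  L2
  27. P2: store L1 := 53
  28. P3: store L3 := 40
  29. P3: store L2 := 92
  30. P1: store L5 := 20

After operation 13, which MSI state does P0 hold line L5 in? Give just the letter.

1. P0: store L5 := 99  bus=[BusRdX]  L5: P0=M P1=I P2=I P3=I  mem[L5]=20
2. P0: load  L0  bus=[BusRd]  L0: P0=S P1=I P2=I P3=I  mem[L0]=10
3. P2: store L4 := 88  bus=[BusRdX]  L4: P0=I P1=I P2=M P3=I  mem[L4]=50
4. P1: load  L1  bus=[BusRd]  L1: P0=I P1=S P2=I P3=I  mem[L1]=10
5. P3: store L2 := 38  bus=[BusRdX]  L2: P0=I P1=I P2=I P3=M  mem[L2]=70
6. P3: load  L0  bus=[BusRd]  L0: P0=S P1=I P2=I P3=S  mem[L0]=10
7. P1: load  L4  bus=[BusRd,Flush]  L4: P0=I P1=S P2=S P3=I  mem[L4]=88
8. P3: load  L5  bus=[BusRd,Flush]  L5: P0=S P1=I P2=I P3=S  mem[L5]=99
9. P0: store L5 := 57  bus=[BusRdX]  L5: P0=M P1=I P2=I P3=I  mem[L5]=99
10. P0: store L6 := 47  bus=[BusRdX]  L6: P0=M P1=I P2=I P3=I  mem[L6]=40
11. P1: store L3 := 22  bus=[BusRdX]  L3: P0=I P1=M P2=I P3=I  mem[L3]=70
12. P1: store L2 := 36  bus=[BusRdX,Flush]  L2: P0=I P1=M P2=I P3=I  mem[L2]=38
13. P3: load  L5  bus=[BusRd,Flush]  L5: P0=S P1=I P2=I P3=S  mem[L5]=57
14. P1: store L2 := 71  bus=[-]  L2: P0=I P1=M P2=I P3=I  mem[L2]=38
15. P1: load  L6  bus=[BusRd,Flush]  L6: P0=S P1=S P2=I P3=I  mem[L6]=47
16. P1: store L2 := 79  bus=[-]  L2: P0=I P1=M P2=I P3=I  mem[L2]=38
17. P0: store L3 := 99  bus=[BusRdX,Flush]  L3: P0=M P1=I P2=I P3=I  mem[L3]=22
18. P3: store L6 := 74  bus=[BusRdX]  L6: P0=I P1=I P2=I P3=M  mem[L6]=47
19. P1: store L2 := 53  bus=[-]  L2: P0=I P1=M P2=I P3=I  mem[L2]=38
20. P3: load  L4  bus=[BusRd]  L4: P0=I P1=S P2=S P3=S  mem[L4]=88
21. P0: store L6 := 31  bus=[BusRdX,Flush]  L6: P0=M P1=I P2=I P3=I  mem[L6]=74
22. P1: load  L6  bus=[BusRd,Flush]  L6: P0=S P1=S P2=I P3=I  mem[L6]=31
23. P1: store L0 := 52  bus=[BusRdX]  L0: P0=I P1=M P2=I P3=I  mem[L0]=10
24. P0: load  L1  bus=[BusRd]  L1: P0=S P1=S P2=I P3=I  mem[L1]=10
25. P1: store L0 := 58  bus=[-]  L0: P0=I P1=M P2=I P3=I  mem[L0]=10
26. P2: load  L2  bus=[BusRd,Flush]  L2: P0=I P1=S P2=S P3=I  mem[L2]=53
27. P2: store L1 := 53  bus=[BusRdX]  L1: P0=I P1=I P2=M P3=I  mem[L1]=10
28. P3: store L3 := 40  bus=[BusRdX,Flush]  L3: P0=I P1=I P2=I P3=M  mem[L3]=99
29. P3: store L2 := 92  bus=[BusRdX]  L2: P0=I P1=I P2=I P3=M  mem[L2]=53
30. P1: store L5 := 20  bus=[BusRdX]  L5: P0=I P1=M P2=I P3=I  mem[L5]=57

state = S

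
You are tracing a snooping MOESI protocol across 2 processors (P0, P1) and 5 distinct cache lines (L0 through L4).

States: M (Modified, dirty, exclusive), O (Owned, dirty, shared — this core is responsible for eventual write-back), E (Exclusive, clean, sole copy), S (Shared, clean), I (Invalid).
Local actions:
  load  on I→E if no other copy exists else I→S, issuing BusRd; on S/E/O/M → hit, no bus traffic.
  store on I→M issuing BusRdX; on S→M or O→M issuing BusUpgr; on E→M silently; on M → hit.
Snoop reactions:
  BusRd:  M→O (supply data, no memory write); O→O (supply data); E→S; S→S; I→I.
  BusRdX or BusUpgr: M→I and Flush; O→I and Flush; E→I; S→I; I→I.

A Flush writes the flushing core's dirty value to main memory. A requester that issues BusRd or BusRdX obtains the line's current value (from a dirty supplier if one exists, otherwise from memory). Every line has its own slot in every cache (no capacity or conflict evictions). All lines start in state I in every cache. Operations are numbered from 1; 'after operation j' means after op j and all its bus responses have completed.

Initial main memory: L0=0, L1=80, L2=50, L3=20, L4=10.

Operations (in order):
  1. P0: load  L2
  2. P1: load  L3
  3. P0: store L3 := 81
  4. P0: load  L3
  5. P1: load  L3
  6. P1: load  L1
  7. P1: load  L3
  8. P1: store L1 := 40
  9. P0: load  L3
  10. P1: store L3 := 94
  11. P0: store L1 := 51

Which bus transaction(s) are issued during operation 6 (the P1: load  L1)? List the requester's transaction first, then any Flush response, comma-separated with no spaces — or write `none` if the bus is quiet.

bus = BusRd

1. P0: load  L2  bus=[BusRd]  L2: P0=E P1=I  mem[L2]=50
2. P1: load  L3  bus=[BusRd]  L3: P0=I P1=E  mem[L3]=20
3. P0: store L3 := 81  bus=[BusRdX]  L3: P0=M P1=I  mem[L3]=20
4. P0: load  L3  bus=[-]  L3: P0=M P1=I  mem[L3]=20
5. P1: load  L3  bus=[BusRd]  L3: P0=O P1=S  mem[L3]=20
6. P1: load  L1  bus=[BusRd]  L1: P0=I P1=E  mem[L1]=80
7. P1: load  L3  bus=[-]  L3: P0=O P1=S  mem[L3]=20
8. P1: store L1 := 40  bus=[-]  L1: P0=I P1=M  mem[L1]=80
9. P0: load  L3  bus=[-]  L3: P0=O P1=S  mem[L3]=20
10. P1: store L3 := 94  bus=[BusUpgr,Flush]  L3: P0=I P1=M  mem[L3]=81
11. P0: store L1 := 51  bus=[BusRdX,Flush]  L1: P0=M P1=I  mem[L1]=40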